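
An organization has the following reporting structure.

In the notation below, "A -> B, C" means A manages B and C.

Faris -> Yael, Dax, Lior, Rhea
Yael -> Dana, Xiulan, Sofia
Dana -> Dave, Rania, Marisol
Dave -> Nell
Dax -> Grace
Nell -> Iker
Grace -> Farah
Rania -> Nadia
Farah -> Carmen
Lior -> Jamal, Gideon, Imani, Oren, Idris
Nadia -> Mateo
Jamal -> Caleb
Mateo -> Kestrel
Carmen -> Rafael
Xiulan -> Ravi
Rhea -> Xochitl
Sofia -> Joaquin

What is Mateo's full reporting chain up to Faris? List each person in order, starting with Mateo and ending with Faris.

Mateo reports to Nadia. Nadia reports to Rania. Rania reports to Dana. Dana reports to Yael. Yael reports to Faris. Faris is at the top.

Mateo -> Nadia -> Rania -> Dana -> Yael -> Faris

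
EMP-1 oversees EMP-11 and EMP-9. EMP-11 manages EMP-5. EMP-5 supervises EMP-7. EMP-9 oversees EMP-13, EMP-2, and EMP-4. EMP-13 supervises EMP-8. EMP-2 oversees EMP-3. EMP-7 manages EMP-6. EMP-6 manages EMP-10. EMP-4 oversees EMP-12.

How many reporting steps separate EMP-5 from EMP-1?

Chain from EMP-5 up to EMP-1: EMP-5 → EMP-11 → EMP-1. That is 2 steps up, so EMP-5 is 2 levels below EMP-1.

2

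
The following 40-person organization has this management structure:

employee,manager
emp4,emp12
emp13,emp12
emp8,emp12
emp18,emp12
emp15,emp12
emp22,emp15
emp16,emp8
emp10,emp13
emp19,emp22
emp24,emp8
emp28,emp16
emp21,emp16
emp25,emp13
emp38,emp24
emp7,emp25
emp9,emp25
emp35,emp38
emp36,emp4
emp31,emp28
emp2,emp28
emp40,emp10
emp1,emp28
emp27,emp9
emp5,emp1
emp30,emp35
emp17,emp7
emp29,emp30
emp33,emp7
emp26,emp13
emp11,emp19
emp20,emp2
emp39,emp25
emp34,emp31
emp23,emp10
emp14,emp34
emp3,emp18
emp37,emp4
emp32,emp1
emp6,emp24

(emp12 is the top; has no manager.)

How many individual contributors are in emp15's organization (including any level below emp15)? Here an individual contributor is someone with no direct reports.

1

The only person in emp15's organization with no one reporting to them is emp11. That is 1.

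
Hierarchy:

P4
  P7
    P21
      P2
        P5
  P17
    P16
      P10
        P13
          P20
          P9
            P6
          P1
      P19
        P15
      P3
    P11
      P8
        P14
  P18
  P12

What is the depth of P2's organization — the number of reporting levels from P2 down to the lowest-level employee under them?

The longest chain under P2 runs P2 → P5, which is 1 level below P2.

1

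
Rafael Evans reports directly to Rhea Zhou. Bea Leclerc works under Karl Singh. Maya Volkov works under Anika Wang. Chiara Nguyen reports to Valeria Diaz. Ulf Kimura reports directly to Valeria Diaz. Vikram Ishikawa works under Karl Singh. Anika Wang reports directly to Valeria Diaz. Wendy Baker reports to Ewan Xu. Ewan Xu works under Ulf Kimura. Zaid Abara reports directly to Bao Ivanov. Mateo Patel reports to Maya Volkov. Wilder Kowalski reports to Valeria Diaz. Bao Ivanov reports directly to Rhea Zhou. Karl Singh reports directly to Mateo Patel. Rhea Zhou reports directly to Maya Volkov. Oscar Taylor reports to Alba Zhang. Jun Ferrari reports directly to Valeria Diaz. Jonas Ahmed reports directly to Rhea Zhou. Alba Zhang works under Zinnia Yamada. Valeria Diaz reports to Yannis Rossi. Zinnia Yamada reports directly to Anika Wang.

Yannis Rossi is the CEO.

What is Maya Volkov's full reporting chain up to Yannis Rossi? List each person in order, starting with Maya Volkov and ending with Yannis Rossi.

Maya Volkov reports to Anika Wang. Anika Wang reports to Valeria Diaz. Valeria Diaz reports to Yannis Rossi. Yannis Rossi is at the top.

Maya Volkov -> Anika Wang -> Valeria Diaz -> Yannis Rossi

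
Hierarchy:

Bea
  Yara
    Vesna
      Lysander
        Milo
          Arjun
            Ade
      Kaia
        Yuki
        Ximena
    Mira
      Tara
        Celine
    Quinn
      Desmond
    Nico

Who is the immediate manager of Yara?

Bea

Yara reports directly to Bea.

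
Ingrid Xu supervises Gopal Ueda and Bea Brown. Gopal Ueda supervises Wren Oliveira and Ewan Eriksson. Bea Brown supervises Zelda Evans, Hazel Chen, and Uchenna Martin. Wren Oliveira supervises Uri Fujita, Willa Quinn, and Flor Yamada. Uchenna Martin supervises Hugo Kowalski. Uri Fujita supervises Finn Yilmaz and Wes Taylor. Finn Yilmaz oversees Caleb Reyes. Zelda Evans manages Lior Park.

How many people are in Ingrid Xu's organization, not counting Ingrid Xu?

Ingrid Xu directly manages Gopal Ueda, Bea Brown. Under Gopal Ueda: Ewan Eriksson, Wren Oliveira, Flor Yamada, Willa Quinn, Uri Fujita, Wes Taylor, Finn Yilmaz, Caleb Reyes (8). Under Bea Brown: Zelda Evans, Lior Park, Uchenna Martin, Hugo Kowalski, Hazel Chen (5). So Ingrid Xu's organization is 2 direct reports plus everyone under them: 9 + 6 = 15.

15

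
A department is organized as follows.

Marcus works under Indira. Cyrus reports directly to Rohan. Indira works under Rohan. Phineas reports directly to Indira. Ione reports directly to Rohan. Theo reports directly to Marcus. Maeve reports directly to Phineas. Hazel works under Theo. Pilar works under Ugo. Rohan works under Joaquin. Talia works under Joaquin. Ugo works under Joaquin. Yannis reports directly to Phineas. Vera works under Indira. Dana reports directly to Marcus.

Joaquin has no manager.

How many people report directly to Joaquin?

Joaquin directly manages Talia, Rohan, Ugo. That is 3 direct reports.

3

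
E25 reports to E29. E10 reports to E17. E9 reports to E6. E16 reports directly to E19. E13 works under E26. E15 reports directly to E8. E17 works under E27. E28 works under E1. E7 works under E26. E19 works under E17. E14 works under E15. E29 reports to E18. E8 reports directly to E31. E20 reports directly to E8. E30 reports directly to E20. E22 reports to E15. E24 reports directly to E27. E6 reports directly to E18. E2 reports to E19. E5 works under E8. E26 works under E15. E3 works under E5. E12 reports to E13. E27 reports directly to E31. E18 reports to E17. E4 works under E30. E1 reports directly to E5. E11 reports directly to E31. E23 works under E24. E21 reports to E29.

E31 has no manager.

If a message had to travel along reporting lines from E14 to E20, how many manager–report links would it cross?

3

E14 is 2 levels below E8, and E20 is 1 level below E8 (their lowest common manager). The shortest path runs up from E14 to E8 and back down to E20: 2 + 1 = 3 links.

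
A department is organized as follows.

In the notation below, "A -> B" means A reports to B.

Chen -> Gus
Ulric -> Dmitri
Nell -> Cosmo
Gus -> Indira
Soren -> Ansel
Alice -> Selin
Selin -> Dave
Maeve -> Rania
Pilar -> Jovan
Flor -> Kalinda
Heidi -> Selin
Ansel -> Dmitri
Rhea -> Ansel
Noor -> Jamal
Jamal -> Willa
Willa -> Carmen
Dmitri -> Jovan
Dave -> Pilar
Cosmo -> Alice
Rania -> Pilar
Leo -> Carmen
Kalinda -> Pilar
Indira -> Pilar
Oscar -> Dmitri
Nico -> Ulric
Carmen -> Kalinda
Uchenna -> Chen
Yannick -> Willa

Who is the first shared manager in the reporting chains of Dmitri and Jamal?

Dmitri's chain of managers is Jovan. Jamal's chain of managers is Willa, Carmen, Kalinda, Pilar, Jovan. The first manager that appears in both chains is Jovan.

Jovan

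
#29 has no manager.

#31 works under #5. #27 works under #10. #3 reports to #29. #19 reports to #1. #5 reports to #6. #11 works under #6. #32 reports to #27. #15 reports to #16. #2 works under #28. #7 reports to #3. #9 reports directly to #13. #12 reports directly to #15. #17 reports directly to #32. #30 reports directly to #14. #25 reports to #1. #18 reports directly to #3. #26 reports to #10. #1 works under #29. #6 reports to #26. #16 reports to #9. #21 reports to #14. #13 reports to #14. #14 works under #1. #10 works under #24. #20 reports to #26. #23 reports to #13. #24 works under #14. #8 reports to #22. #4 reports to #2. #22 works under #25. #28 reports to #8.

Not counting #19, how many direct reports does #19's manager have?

2

#19 reports to #1. #1's other direct reports are #25, #14 — 2 peers.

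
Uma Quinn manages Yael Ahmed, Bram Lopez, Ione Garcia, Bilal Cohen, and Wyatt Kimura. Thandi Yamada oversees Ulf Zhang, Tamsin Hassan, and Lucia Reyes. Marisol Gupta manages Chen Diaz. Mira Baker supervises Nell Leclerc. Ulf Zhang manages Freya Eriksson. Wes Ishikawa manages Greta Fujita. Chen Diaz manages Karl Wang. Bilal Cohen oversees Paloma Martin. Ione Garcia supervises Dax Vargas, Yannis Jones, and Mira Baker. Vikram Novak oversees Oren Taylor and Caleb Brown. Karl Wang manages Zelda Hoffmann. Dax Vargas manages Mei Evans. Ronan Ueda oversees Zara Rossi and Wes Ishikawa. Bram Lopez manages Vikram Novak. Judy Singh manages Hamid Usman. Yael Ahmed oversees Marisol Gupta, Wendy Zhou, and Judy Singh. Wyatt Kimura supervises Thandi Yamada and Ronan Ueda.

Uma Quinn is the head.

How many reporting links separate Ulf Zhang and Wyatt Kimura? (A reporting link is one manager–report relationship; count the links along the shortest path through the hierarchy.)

2

Ulf Zhang is in Wyatt Kimura's organization: the chain from Ulf Zhang up to Wyatt Kimura is Ulf Zhang → Thandi Yamada → Wyatt Kimura, which is 2 links.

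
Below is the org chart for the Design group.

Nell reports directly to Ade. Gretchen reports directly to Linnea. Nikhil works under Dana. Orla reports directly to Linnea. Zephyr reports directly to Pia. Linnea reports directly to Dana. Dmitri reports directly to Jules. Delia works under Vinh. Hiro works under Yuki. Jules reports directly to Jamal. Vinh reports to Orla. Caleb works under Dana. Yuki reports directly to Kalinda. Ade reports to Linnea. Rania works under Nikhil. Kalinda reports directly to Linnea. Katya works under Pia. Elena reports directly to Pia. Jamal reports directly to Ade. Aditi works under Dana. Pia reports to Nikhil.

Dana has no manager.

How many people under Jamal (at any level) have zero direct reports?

The only person in Jamal's organization with no one reporting to them is Dmitri. That is 1.

1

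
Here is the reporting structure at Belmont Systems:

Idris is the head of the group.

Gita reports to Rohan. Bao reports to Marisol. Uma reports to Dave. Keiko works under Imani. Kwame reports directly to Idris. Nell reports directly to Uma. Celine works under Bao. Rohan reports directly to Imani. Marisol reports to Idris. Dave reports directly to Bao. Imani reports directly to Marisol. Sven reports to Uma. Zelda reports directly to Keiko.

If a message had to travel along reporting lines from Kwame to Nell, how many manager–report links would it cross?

Kwame is 1 level below Idris, and Nell is 5 levels below Idris (their lowest common manager). The shortest path runs up from Kwame to Idris and back down to Nell: 1 + 5 = 6 links.

6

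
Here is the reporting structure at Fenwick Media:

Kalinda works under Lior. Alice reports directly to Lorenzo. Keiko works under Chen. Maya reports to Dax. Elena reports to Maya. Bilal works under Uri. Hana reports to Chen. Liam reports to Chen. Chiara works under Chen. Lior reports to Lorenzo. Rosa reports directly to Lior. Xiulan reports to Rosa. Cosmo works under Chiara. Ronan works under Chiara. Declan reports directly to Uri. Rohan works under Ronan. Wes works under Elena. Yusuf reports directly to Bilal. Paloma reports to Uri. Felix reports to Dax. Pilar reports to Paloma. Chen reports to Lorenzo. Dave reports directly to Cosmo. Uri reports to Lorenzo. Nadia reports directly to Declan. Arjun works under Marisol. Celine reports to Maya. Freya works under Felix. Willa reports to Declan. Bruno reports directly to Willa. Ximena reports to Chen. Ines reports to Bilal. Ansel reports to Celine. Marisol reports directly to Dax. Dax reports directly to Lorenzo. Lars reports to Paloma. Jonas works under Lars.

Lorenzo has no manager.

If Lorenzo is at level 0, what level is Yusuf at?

Chain from Yusuf up to Lorenzo: Yusuf → Bilal → Uri → Lorenzo. That is 3 steps up, so Yusuf is 3 levels below Lorenzo.

3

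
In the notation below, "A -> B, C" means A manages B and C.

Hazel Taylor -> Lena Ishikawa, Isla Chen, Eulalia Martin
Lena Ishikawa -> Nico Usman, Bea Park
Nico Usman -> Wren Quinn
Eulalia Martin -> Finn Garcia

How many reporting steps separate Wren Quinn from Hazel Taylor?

3

Chain from Wren Quinn up to Hazel Taylor: Wren Quinn → Nico Usman → Lena Ishikawa → Hazel Taylor. That is 3 steps up, so Wren Quinn is 3 levels below Hazel Taylor.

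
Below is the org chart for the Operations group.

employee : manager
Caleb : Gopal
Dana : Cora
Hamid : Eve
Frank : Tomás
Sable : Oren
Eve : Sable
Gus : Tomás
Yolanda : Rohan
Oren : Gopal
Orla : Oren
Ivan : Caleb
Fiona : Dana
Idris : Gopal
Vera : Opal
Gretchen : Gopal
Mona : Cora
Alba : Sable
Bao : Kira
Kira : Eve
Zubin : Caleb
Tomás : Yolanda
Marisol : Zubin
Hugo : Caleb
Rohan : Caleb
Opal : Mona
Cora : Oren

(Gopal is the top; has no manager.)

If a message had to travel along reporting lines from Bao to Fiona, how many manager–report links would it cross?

Bao is 4 levels below Oren, and Fiona is 3 levels below Oren (their lowest common manager). The shortest path runs up from Bao to Oren and back down to Fiona: 4 + 3 = 7 links.

7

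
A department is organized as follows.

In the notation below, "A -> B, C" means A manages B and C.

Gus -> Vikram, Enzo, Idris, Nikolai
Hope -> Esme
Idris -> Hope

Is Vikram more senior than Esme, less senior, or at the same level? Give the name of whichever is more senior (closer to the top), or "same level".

Vikram is 1 level below Gus; Esme is 3. Vikram is higher.

Vikram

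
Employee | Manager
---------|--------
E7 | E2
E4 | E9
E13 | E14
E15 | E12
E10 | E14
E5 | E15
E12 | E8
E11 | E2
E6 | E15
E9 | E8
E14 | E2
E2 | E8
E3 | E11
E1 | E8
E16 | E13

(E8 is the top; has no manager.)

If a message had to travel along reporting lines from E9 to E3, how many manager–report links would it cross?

E9 is 1 level below E8, and E3 is 3 levels below E8 (their lowest common manager). The shortest path runs up from E9 to E8 and back down to E3: 1 + 3 = 4 links.

4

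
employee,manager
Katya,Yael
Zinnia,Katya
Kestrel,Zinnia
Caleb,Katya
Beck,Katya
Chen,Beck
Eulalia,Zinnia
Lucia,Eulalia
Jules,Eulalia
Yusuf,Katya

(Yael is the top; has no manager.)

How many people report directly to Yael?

1

Yael directly manages Katya. That is 1 direct report.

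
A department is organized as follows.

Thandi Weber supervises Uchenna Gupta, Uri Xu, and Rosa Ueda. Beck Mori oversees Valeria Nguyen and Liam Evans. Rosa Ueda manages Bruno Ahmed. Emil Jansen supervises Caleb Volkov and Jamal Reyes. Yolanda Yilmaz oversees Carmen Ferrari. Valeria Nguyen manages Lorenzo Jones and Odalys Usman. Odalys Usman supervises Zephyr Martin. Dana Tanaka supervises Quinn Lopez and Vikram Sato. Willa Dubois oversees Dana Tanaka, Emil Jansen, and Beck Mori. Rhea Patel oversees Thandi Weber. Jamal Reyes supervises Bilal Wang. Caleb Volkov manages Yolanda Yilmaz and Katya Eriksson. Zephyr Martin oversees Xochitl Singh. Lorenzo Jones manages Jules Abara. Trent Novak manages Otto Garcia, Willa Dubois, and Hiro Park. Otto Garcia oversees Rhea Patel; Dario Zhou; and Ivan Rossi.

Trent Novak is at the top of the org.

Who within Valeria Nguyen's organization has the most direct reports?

Direct-report counts within Valeria Nguyen's organization: Valeria Nguyen has 2; Odalys Usman has 1; Zephyr Martin has 1; Lorenzo Jones has 1. The largest is 2, held by Valeria Nguyen.

Valeria Nguyen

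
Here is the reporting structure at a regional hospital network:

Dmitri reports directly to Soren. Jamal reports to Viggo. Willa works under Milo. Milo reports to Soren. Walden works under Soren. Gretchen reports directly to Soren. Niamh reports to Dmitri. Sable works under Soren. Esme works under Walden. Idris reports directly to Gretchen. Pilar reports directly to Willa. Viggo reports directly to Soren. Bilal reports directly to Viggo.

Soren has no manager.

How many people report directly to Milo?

1

Milo directly manages Willa. That is 1 direct report.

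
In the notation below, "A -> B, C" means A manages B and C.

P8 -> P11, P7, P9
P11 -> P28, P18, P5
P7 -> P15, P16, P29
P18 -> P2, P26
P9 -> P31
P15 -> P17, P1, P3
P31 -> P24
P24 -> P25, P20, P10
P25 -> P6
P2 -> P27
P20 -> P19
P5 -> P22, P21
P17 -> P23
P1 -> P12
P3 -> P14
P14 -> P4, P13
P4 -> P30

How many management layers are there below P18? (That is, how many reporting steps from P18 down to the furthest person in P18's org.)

2

The longest chain under P18 runs P18 → P2 → P27, which is 2 levels below P18.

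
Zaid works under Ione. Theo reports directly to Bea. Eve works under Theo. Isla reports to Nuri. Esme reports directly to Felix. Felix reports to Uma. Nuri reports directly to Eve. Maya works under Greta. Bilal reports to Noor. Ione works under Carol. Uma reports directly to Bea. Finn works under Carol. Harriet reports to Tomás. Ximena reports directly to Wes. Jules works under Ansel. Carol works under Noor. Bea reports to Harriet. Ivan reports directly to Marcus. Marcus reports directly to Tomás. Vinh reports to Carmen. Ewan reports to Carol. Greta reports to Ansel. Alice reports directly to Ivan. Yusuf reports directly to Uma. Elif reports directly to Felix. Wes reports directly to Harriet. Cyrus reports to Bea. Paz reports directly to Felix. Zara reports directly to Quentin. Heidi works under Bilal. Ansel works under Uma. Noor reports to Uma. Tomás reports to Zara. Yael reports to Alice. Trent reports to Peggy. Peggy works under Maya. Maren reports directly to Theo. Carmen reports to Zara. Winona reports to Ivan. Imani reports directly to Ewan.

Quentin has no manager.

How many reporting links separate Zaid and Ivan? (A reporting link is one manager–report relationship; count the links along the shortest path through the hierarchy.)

Zaid is 7 levels below Tomás, and Ivan is 2 levels below Tomás (their lowest common manager). The shortest path runs up from Zaid to Tomás and back down to Ivan: 7 + 2 = 9 links.

9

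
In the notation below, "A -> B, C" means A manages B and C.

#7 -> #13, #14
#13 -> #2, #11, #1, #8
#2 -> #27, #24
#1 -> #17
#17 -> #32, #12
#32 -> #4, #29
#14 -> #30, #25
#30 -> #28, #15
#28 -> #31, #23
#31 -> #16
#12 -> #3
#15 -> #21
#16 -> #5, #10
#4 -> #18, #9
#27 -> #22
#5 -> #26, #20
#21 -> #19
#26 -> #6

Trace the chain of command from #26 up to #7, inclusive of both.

#26 reports to #5. #5 reports to #16. #16 reports to #31. #31 reports to #28. #28 reports to #30. #30 reports to #14. #14 reports to #7. #7 is at the top.

#26 -> #5 -> #16 -> #31 -> #28 -> #30 -> #14 -> #7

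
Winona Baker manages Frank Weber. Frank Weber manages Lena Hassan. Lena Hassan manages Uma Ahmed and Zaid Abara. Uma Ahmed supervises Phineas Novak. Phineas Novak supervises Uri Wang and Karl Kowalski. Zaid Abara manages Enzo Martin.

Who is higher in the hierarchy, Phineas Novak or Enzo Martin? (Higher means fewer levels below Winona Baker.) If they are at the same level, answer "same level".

same level

Both Phineas Novak and Enzo Martin are 4 levels below Winona Baker.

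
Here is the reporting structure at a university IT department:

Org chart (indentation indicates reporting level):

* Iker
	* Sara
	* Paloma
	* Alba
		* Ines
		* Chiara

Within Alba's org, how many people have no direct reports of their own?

2

The people in Alba's organization with no one reporting to them are Chiara, Ines. That is 2.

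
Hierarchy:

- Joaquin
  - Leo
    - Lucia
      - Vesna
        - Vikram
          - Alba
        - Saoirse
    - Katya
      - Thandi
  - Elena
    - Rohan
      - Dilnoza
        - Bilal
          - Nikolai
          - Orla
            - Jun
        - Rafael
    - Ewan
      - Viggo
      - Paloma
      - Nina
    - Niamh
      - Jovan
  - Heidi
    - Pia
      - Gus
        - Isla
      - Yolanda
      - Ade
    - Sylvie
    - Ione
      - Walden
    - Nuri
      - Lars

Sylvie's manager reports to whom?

Sylvie reports to Heidi, and Heidi reports to Joaquin. So Sylvie's skip-level manager is Joaquin.

Joaquin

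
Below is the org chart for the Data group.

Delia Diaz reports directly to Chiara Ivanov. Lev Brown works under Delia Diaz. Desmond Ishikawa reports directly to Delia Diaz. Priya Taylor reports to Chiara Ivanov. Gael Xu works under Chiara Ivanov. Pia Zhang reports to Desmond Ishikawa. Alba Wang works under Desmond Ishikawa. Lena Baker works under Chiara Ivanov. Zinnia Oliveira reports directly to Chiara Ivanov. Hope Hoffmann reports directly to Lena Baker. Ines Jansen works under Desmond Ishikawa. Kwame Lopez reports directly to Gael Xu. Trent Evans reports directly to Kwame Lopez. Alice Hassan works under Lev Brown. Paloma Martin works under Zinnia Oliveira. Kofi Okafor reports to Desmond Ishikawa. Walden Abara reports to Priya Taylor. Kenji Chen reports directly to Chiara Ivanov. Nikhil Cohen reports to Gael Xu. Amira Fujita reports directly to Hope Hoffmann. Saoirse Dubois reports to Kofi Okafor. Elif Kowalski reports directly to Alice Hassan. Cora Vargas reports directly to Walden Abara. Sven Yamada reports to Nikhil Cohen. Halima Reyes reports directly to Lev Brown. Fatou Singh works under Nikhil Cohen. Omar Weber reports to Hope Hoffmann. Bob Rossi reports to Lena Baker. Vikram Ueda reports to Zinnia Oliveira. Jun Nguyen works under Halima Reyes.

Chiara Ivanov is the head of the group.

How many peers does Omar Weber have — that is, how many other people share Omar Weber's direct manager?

Omar Weber reports to Hope Hoffmann. Hope Hoffmann's other direct reports are Amira Fujita — 1 peer.

1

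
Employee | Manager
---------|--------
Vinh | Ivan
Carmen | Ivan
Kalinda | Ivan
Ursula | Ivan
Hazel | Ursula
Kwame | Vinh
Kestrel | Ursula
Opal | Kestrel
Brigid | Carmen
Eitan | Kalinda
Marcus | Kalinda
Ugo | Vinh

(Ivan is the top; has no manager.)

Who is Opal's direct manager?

Opal reports directly to Kestrel.

Kestrel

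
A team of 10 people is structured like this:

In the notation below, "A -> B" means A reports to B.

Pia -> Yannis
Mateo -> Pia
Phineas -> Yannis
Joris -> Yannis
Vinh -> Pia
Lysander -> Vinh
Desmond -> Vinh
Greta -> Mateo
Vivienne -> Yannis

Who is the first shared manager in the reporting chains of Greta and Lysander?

Pia

Greta's chain of managers is Mateo, Pia, Yannis. Lysander's chain of managers is Vinh, Pia, Yannis. The first manager that appears in both chains is Pia.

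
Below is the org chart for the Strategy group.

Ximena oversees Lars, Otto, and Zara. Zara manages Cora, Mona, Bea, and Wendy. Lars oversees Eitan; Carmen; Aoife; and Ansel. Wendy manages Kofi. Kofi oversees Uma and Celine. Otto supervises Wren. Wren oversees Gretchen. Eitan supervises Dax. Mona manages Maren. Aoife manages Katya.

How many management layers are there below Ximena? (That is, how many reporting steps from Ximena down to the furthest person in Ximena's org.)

4

The longest chain under Ximena runs Ximena → Zara → Wendy → Kofi → Celine, which is 4 levels below Ximena.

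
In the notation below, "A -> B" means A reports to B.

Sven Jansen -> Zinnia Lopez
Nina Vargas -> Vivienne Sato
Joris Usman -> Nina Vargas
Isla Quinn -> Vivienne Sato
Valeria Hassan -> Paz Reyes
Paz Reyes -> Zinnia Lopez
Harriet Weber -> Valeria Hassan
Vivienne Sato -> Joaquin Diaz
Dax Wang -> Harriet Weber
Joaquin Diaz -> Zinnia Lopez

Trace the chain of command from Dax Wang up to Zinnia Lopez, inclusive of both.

Dax Wang reports to Harriet Weber. Harriet Weber reports to Valeria Hassan. Valeria Hassan reports to Paz Reyes. Paz Reyes reports to Zinnia Lopez. Zinnia Lopez is at the top.

Dax Wang -> Harriet Weber -> Valeria Hassan -> Paz Reyes -> Zinnia Lopez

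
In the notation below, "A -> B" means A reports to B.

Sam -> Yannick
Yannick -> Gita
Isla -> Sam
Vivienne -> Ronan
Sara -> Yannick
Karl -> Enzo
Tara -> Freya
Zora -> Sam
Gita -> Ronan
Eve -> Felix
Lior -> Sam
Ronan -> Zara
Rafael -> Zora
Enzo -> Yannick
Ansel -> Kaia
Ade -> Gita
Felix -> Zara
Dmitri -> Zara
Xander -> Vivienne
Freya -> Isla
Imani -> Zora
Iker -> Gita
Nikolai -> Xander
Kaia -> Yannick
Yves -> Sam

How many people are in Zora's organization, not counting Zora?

Zora directly manages Rafael, Imani. Rafael has no reports. Imani has no reports. So Zora's organization is 2 direct reports plus everyone under them: 1 + 1 = 2.

2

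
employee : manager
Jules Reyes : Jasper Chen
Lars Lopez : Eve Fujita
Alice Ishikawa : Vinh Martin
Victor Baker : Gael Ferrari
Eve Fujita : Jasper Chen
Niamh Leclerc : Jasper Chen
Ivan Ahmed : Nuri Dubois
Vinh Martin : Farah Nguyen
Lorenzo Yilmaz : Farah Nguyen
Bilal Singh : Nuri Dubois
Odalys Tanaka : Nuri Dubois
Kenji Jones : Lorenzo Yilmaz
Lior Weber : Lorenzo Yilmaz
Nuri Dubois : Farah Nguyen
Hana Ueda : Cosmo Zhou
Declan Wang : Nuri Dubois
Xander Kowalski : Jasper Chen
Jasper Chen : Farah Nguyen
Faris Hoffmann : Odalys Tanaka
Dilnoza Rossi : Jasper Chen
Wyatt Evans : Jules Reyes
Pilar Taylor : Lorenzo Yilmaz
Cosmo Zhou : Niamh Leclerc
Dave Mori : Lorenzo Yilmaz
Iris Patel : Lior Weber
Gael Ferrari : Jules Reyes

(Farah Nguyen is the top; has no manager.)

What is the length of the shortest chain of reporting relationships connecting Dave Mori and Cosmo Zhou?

Dave Mori is 2 levels below Farah Nguyen, and Cosmo Zhou is 3 levels below Farah Nguyen (their lowest common manager). The shortest path runs up from Dave Mori to Farah Nguyen and back down to Cosmo Zhou: 2 + 3 = 5 links.

5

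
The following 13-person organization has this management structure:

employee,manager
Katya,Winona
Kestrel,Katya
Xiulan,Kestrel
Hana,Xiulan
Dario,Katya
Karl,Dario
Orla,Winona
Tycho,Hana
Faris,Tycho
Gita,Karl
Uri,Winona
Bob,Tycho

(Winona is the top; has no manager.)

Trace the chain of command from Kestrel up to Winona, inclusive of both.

Kestrel reports to Katya. Katya reports to Winona. Winona is at the top.

Kestrel -> Katya -> Winona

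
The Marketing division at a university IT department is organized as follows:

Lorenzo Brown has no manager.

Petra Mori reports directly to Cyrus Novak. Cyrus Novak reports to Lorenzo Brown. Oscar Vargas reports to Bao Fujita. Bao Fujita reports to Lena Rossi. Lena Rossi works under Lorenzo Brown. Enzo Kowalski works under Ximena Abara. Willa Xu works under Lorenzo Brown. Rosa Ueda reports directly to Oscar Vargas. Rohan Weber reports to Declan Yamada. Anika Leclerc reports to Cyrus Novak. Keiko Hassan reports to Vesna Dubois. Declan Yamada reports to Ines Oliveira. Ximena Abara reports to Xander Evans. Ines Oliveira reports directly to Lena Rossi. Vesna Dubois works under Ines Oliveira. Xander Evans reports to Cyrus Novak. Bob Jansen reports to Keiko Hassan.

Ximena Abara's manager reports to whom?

Cyrus Novak

Ximena Abara reports to Xander Evans, and Xander Evans reports to Cyrus Novak. So Ximena Abara's skip-level manager is Cyrus Novak.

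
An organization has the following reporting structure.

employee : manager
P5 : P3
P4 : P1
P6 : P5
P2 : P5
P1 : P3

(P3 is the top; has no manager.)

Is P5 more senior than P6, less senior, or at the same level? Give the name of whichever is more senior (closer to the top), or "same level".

P5 is 1 level below P3; P6 is 2. P5 is higher.

P5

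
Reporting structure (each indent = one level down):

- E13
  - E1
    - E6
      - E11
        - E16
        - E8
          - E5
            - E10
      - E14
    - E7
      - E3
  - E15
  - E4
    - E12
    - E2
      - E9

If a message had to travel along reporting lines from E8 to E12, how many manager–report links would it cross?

6

E8 is 4 levels below E13, and E12 is 2 levels below E13 (their lowest common manager). The shortest path runs up from E8 to E13 and back down to E12: 4 + 2 = 6 links.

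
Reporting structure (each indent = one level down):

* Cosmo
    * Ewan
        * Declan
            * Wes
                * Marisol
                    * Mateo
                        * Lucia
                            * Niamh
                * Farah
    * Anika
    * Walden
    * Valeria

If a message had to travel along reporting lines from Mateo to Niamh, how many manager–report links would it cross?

2

Niamh is in Mateo's organization: the chain from Niamh up to Mateo is Niamh → Lucia → Mateo, which is 2 links.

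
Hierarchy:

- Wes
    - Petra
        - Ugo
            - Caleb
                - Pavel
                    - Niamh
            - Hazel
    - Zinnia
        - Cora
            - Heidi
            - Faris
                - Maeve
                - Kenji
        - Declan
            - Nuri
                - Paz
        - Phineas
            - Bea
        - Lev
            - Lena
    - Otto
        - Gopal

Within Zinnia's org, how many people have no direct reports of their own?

The people in Zinnia's organization with no one reporting to them are Lena, Bea, Paz, Kenji, Maeve, Heidi. That is 6.

6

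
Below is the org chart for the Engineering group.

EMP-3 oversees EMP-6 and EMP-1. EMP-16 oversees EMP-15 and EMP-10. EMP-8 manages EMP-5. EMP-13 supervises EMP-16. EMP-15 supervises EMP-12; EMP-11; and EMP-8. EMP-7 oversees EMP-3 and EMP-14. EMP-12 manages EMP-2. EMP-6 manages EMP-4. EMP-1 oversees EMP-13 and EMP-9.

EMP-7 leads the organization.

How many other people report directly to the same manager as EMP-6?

1

EMP-6 reports to EMP-3. EMP-3's other direct reports are EMP-1 — 1 peer.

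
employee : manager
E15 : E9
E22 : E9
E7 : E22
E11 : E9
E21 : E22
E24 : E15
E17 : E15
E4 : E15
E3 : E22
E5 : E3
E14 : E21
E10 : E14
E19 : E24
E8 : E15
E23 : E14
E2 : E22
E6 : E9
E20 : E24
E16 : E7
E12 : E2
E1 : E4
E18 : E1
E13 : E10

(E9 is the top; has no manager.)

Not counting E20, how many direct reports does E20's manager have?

E20 reports to E24. E24's other direct reports are E19 — 1 peer.

1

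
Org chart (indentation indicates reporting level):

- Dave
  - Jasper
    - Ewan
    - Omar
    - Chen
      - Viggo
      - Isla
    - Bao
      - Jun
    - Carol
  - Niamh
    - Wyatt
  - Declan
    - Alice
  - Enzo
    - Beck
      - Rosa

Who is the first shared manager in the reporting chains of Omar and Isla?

Omar's chain of managers is Jasper, Dave. Isla's chain of managers is Chen, Jasper, Dave. The first manager that appears in both chains is Jasper.

Jasper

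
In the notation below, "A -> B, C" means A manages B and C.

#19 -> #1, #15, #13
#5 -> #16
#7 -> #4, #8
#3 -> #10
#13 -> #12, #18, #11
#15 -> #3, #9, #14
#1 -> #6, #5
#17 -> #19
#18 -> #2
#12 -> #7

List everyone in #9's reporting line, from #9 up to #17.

#9 -> #15 -> #19 -> #17

#9 reports to #15. #15 reports to #19. #19 reports to #17. #17 is at the top.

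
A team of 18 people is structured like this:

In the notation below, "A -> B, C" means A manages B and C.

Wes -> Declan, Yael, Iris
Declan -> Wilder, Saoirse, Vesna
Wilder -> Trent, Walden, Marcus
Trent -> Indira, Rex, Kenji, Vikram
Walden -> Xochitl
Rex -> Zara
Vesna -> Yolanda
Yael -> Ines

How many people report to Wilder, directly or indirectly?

Wilder directly manages Trent, Walden, Marcus. Under Trent: Vikram, Kenji, Rex, Zara, Indira (5). Under Walden: Xochitl (1). Marcus has no reports. So Wilder's organization is 3 direct reports plus everyone under them: 6 + 2 + 1 = 9.

9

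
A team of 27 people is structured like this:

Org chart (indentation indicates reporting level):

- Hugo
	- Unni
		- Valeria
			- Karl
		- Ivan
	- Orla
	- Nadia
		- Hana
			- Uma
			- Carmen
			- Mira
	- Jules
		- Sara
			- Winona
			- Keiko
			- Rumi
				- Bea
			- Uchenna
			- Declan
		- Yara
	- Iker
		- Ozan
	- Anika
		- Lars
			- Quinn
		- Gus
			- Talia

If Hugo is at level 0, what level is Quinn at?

Chain from Quinn up to Hugo: Quinn → Lars → Anika → Hugo. That is 3 steps up, so Quinn is 3 levels below Hugo.

3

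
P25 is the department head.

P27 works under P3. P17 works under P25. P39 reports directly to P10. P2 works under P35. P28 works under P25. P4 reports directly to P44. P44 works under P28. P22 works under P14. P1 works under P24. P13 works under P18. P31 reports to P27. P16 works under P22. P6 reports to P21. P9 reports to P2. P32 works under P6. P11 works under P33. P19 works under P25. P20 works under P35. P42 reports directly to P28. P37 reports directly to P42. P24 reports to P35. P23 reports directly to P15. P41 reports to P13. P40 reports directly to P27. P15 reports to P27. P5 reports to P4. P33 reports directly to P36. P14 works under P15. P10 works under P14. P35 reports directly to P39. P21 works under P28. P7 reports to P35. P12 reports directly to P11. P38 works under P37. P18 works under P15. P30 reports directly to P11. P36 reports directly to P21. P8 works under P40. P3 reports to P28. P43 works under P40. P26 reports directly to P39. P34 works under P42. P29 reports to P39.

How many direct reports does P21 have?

P21 directly manages P6, P36. That is 2 direct reports.

2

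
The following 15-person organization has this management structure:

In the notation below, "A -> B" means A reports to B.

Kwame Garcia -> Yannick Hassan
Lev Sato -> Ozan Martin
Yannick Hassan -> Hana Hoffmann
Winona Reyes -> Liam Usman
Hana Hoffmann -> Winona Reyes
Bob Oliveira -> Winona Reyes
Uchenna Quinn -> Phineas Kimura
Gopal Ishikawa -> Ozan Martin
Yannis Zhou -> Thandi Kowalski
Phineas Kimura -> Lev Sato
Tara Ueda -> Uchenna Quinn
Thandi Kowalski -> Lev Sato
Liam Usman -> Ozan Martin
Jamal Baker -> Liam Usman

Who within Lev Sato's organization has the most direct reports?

Direct-report counts within Lev Sato's organization: Lev Sato has 2; Thandi Kowalski has 1; Phineas Kimura has 1; Uchenna Quinn has 1. The largest is 2, held by Lev Sato.

Lev Sato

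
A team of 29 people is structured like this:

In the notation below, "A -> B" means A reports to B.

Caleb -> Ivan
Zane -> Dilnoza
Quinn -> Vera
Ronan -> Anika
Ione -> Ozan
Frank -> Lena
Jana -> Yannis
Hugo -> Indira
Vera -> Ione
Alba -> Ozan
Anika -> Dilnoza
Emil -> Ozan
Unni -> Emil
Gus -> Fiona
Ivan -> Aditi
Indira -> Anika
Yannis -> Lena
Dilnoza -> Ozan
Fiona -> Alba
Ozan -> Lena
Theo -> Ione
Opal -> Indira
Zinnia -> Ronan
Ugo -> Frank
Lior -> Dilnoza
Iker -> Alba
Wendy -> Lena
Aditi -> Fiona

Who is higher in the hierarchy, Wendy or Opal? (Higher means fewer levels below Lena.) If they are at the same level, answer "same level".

Wendy is 1 level below Lena; Opal is 5. Wendy is higher.

Wendy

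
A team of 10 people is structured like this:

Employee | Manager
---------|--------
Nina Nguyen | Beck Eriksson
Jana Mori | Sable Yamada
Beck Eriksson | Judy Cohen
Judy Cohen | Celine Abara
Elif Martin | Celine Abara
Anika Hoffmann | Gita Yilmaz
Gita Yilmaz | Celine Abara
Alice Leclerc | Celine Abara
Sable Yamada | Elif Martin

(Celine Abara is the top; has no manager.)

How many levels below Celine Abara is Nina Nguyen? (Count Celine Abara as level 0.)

3

Chain from Nina Nguyen up to Celine Abara: Nina Nguyen → Beck Eriksson → Judy Cohen → Celine Abara. That is 3 steps up, so Nina Nguyen is 3 levels below Celine Abara.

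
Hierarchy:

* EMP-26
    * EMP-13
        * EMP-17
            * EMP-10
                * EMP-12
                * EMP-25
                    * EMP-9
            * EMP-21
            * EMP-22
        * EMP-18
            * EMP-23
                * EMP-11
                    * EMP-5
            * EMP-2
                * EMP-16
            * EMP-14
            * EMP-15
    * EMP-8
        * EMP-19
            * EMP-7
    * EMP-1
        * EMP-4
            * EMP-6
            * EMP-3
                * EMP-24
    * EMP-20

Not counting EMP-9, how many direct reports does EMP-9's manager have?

0

EMP-9 reports to EMP-25, and EMP-25 has no other direct reports. EMP-9 has 0 peers.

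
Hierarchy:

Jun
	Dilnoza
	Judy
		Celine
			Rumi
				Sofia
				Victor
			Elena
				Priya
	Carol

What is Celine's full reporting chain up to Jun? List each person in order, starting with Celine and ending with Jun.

Celine reports to Judy. Judy reports to Jun. Jun is at the top.

Celine -> Judy -> Jun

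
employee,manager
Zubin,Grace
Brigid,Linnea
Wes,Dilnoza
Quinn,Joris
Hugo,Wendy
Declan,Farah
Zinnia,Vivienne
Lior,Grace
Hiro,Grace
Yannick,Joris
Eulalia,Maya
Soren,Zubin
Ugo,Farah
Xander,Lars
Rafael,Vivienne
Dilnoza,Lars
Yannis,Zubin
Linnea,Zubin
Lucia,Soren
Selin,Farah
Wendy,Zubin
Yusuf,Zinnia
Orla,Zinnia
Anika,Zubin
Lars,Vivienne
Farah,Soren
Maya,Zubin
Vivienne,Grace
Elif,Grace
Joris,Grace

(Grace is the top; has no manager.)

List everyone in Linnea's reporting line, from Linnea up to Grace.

Linnea reports to Zubin. Zubin reports to Grace. Grace is at the top.

Linnea -> Zubin -> Grace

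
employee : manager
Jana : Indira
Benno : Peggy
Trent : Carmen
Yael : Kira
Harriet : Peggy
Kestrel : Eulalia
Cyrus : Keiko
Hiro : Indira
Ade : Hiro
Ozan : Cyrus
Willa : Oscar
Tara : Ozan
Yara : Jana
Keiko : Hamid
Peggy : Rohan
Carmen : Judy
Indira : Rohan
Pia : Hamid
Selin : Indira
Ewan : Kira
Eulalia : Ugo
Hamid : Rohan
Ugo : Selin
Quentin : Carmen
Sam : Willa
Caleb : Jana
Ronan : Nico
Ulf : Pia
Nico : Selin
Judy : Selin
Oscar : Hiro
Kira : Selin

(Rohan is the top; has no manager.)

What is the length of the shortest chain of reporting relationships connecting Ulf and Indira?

4

Ulf is 3 levels below Rohan, and Indira is 1 level below Rohan (their lowest common manager). The shortest path runs up from Ulf to Rohan and back down to Indira: 3 + 1 = 4 links.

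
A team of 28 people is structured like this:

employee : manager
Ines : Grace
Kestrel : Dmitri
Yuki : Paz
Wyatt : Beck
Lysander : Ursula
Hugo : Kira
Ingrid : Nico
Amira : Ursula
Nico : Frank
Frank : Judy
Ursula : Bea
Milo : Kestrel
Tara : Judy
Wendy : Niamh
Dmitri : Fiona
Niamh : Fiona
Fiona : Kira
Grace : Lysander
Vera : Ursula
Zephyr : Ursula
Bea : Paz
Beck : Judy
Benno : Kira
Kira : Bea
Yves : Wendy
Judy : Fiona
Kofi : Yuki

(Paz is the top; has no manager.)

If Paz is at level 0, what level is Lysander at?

Chain from Lysander up to Paz: Lysander → Ursula → Bea → Paz. That is 3 steps up, so Lysander is 3 levels below Paz.

3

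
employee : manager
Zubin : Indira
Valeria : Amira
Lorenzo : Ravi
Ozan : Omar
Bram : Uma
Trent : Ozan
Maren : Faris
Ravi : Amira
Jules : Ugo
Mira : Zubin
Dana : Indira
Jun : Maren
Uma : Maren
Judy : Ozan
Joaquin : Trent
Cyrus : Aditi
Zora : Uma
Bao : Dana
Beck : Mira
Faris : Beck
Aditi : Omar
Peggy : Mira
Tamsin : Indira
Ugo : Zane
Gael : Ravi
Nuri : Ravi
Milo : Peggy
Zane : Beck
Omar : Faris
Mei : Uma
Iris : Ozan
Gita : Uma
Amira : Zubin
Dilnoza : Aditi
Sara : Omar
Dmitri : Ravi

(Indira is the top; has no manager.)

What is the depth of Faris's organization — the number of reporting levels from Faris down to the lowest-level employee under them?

The longest chain under Faris runs Faris → Omar → Ozan → Trent → Joaquin, which is 4 levels below Faris.

4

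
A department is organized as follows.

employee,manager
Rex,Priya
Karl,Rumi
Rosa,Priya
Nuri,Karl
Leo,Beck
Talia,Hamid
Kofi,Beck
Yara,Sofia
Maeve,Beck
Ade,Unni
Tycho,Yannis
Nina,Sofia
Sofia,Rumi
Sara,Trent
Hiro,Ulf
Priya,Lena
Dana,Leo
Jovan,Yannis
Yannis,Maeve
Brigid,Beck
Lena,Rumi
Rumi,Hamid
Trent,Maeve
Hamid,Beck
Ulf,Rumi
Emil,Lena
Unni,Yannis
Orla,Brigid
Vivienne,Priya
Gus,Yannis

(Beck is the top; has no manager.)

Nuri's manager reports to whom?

Rumi

Nuri reports to Karl, and Karl reports to Rumi. So Nuri's skip-level manager is Rumi.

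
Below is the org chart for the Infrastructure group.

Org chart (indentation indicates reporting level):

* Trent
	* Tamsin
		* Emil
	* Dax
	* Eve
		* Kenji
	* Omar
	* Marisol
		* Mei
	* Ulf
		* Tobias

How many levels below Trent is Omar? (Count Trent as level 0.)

1

Chain from Omar up to Trent: Omar → Trent. That is 1 step up, so Omar is 1 level below Trent.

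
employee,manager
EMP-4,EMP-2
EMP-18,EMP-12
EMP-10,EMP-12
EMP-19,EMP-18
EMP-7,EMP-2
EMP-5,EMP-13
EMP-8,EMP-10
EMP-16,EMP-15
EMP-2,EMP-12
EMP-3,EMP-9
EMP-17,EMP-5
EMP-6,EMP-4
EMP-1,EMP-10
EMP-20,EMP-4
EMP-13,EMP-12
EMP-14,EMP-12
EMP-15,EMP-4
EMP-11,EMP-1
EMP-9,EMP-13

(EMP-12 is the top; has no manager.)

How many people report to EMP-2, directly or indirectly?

EMP-2 directly manages EMP-4, EMP-7. Under EMP-4: EMP-20, EMP-6, EMP-15, EMP-16 (4). EMP-7 has no reports. So EMP-2's organization is 2 direct reports plus everyone under them: 5 + 1 = 6.

6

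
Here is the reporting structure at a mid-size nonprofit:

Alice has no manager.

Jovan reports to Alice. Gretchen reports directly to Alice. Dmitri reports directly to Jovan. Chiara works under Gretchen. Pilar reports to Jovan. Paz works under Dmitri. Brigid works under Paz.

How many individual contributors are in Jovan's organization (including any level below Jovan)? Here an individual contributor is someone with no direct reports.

The people in Jovan's organization with no one reporting to them are Pilar, Brigid. That is 2.

2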